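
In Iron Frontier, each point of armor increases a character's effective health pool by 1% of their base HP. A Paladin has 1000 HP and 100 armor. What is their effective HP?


EHP = 1000 * (1 + 100/100)
= 1000 * (1 + 1.0)
= 1000 * 2.0
= 2000.0

2000.0 EHP


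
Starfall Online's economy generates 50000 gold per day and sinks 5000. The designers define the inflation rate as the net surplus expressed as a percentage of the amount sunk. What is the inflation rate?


Net gold = 50000 - 5000 = 45000
Inflation rate = net / sunk * 100 = 45000 / 5000 * 100
= 9.0 * 100
= 900.00%

900.00%


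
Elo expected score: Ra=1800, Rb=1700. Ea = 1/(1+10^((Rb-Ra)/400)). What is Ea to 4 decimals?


Elo expected score: Ea = 1/(1 + 10^((Rb-Ra)/400))
Rb - Ra = 1700 - 1800 = -100
(Rb-Ra)/400 = -100/400 = -0.25
10^-0.25 = 0.562341
Ea = 1/(1 + 0.562341) = 1/1.562341 = 0.6401

0.6401


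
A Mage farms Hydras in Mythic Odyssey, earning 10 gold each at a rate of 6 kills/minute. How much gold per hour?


Gold per minute = 10 * 6 = 60
Gold per hour = 60 * 60 = 3600

3600 gold/hour


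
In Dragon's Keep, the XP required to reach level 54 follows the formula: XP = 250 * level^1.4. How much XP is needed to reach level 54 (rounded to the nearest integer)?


XP = 250 * level^1.4
Substitute level = 54:
XP = 250 * 54^1.4
= 250 * 266.2878
= 66572

66572 XP


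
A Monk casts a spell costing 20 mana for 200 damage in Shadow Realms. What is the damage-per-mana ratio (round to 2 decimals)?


Efficiency = damage / mana
= 200 / 20
= 10.00

10.00 dmg/mana


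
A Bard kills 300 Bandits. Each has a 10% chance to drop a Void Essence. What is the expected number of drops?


Expected drops = kills * (drop_rate / 100)
= 300 * (10 / 100)
= 300 * 0.1
= 30.0

30.0 drops


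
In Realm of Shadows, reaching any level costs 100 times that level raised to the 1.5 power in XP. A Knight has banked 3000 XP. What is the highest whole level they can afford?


XP = 100 * level^1.5, so level = (XP / 100)^(1/1.5)
= (3000 / 100)^(1/1.5)
= 30.0^0.6667
= 9.6549
Floor: level = 9

level 9


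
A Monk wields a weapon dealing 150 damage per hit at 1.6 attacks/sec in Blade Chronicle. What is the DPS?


DPS = damage * attack_speed
= 150 * 1.6
= 240.0

240.0 DPS


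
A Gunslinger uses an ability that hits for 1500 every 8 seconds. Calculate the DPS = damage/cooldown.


DPS = damage / cooldown
= 1500 / 8
= 187.50

187.50 DPS


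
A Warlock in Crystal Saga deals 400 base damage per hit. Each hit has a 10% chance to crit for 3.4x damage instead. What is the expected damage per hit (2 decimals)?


E[dmg] = base * (1 + crit_chance * (crit_mult - 1))
cc as decimal = 10/100 = 0.1
cm - 1 = 3.4 - 1 = 2.4
Bonus factor = 0.1 * 2.4 = 0.24
Total multiplier = 1 + 0.24 = 1.24
Expected damage = 400 * 1.24 = 496.00

496.00 damage


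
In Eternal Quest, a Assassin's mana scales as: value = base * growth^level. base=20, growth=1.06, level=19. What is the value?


value = base * growth^level
= 20 * 1.06^19
= 20 * 3.0256
= 60.51

60.51 mana


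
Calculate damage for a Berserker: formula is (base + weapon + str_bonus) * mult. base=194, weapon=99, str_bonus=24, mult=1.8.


Sum base + weapon + str = 194 + 99 + 24 = 317
Multiply by 1.8:
317 * 1.8 = 570.6

570.6 damage


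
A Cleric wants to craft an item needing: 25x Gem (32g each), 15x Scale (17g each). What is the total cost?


Cost breakdown:
  Gem: 25 * 32 = 800
  Scale: 15 * 17 = 255
Total = 800 + 255 = 1055

1055 gold


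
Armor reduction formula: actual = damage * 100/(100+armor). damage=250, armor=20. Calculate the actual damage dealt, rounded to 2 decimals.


actual = 250 * 100 / (100 + 20)
= 250 * 100 / 120
= 25000 / 120
= 208.33

208.33 damage


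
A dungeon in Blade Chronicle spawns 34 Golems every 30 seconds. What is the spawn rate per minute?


Spawns per minute = count * (60 / interval)
= 34 * (60 / 30)
= 34 * 2.0
= 68.0

68.0 per minute


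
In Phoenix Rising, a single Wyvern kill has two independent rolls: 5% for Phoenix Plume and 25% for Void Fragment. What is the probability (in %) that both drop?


For independent events, P(both) = P(A) * P(B)
= 5% * 25%
= 125 / 100 %
= 1.25%

1.25%


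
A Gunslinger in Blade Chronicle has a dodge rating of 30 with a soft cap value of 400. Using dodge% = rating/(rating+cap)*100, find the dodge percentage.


dodge% = 30 / (30 + 400) * 100
= 30 / 430 * 100
= 0.069767 * 100
= 6.98%

6.98%


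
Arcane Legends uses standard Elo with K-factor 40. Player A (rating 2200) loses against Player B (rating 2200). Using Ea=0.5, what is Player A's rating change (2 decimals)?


Elo update: delta = K * (S - Ea), where S = 0 (loses)
S - Ea = 0 - 0.5 = -0.5
Rating change = 40 * -0.5
= -20.00

-20.00 rating points


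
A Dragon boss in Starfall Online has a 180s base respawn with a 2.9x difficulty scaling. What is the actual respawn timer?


Respawn time = base * multiplier
= 180 * 2.9
= 522.0 seconds

522.0 seconds


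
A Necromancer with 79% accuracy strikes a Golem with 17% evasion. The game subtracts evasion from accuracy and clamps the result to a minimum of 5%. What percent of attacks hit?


accuracy - evasion = 79 - 17 = 62
Apply floor: max(62, 5) = 62
Hit chance = 62%

62%


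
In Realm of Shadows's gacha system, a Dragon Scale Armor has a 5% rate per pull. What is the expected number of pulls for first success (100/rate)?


Expected pulls for a geometric distribution = 1/p = 100 / rate%
= 100 / 5
= 20.0

20.0 pulls


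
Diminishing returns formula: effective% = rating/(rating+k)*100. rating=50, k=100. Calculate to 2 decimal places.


effective% = rating / (rating + k) * 100
= 50 / (50 + 100) * 100
= 50 / 150 * 100
= 0.333333 * 100
= 33.33%

33.33%


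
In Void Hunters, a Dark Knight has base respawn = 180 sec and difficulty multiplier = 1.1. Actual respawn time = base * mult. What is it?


Respawn time = base * multiplier
= 180 * 1.1
= 198.0 seconds

198.0 seconds


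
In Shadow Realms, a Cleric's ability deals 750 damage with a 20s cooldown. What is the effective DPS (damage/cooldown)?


DPS = damage / cooldown
= 750 / 20
= 37.50

37.50 DPS


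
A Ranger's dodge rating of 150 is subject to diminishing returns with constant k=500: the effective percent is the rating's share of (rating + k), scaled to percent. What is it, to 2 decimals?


effective% = rating / (rating + k) * 100
= 150 / (150 + 500) * 100
= 150 / 650 * 100
= 0.230769 * 100
= 23.08%

23.08%


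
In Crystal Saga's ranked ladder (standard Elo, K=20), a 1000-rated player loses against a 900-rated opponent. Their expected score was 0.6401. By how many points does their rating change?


Elo update: delta = K * (S - Ea), where S = 0 (loses)
S - Ea = 0 - 0.6401 = -0.6401
Rating change = 20 * -0.6401
= -12.80

-12.80 rating points


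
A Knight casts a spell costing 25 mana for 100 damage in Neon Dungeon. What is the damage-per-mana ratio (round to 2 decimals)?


Efficiency = damage / mana
= 100 / 25
= 4.00

4.00 dmg/mana


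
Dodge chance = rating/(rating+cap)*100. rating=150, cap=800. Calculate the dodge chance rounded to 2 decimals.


dodge% = 150 / (150 + 800) * 100
= 150 / 950 * 100
= 0.157895 * 100
= 15.79%

15.79%


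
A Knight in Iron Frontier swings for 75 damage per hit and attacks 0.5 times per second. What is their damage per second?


DPS = damage * attack_speed
= 75 * 0.5
= 37.5

37.5 DPS


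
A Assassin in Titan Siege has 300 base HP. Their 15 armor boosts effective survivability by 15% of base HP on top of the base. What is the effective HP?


EHP = 300 * (1 + 15/100)
= 300 * (1 + 0.15)
= 300 * 1.15
= 345.0

345.0 EHP


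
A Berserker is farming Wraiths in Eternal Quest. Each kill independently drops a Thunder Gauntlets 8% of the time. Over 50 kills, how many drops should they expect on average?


Expected drops = kills * (drop_rate / 100)
= 50 * (8 / 100)
= 50 * 0.08
= 4.0

4.0 drops


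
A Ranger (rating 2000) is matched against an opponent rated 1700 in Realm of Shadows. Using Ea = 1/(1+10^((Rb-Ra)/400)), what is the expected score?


Elo expected score: Ea = 1/(1 + 10^((Rb-Ra)/400))
Rb - Ra = 1700 - 2000 = -300
(Rb-Ra)/400 = -300/400 = -0.75
10^-0.75 = 0.177828
Ea = 1/(1 + 0.177828) = 1/1.177828 = 0.8490

0.8490


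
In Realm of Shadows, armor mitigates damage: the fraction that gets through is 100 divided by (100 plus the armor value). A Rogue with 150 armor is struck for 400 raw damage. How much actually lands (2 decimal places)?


actual = 400 * 100 / (100 + 150)
= 400 * 100 / 250
= 40000 / 250
= 160.00

160.00 damage


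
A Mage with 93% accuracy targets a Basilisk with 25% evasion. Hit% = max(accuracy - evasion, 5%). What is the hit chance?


accuracy - evasion = 93 - 25 = 68
Apply floor: max(68, 5) = 68
Hit chance = 68%

68%


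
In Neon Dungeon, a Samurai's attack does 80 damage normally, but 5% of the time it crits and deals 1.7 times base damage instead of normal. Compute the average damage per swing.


E[dmg] = base * (1 + crit_chance * (crit_mult - 1))
cc as decimal = 5/100 = 0.05
cm - 1 = 1.7 - 1 = 0.7
Bonus factor = 0.05 * 0.7 = 0.035
Total multiplier = 1 + 0.035 = 1.035
Expected damage = 80 * 1.035 = 82.80

82.80 damage


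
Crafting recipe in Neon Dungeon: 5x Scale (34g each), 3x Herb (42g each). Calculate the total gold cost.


Cost breakdown:
  Scale: 5 * 34 = 170
  Herb: 3 * 42 = 126
Total = 170 + 126 = 296

296 gold


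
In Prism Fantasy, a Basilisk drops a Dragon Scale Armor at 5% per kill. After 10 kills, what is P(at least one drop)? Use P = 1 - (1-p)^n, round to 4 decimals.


P(at least one) = 1 - P(none) = 1 - (1-p)^n
p = 5/100 = 0.05
1 - p = 0.95
(1 - p)^10 = 0.95^10 = 0.598737
P(at least one) = 1 - 0.598737 = 0.4013

0.4013


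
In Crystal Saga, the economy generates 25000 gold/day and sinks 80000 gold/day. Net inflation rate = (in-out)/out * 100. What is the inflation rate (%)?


Net gold = 25000 - 80000 = -55000
Inflation rate = net / sunk * 100 = -55000 / 80000 * 100
= -0.6875 * 100
= -68.75%

-68.75%


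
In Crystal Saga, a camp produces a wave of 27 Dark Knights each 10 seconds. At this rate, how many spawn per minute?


Spawns per minute = count * (60 / interval)
= 27 * (60 / 10)
= 27 * 6.0
= 162.0

162.0 per minute


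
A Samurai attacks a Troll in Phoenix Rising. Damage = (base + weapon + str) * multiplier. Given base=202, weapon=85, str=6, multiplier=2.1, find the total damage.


Sum base + weapon + str = 202 + 85 + 6 = 293
Multiply by 2.1:
293 * 2.1 = 615.3

615.3 damage


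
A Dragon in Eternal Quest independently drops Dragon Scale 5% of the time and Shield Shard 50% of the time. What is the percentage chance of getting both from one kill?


For independent events, P(both) = P(A) * P(B)
= 5% * 50%
= 250 / 100 %
= 2.5%

2.5%


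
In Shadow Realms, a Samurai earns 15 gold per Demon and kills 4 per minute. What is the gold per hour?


Gold per minute = 15 * 4 = 60
Gold per hour = 60 * 60 = 3600

3600 gold/hour


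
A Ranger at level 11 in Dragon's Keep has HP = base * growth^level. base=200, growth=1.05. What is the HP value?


value = base * growth^level
= 200 * 1.05^11
= 200 * 1.710339
= 342.07

342.07 HP


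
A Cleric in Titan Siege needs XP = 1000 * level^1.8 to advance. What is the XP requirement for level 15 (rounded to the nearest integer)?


XP = 1000 * level^1.8
Substitute level = 15:
XP = 1000 * 15^1.8
= 1000 * 130.9074
= 130907

130907 XP


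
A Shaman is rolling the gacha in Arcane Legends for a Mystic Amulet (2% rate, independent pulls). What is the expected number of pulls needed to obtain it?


Expected pulls for a geometric distribution = 1/p = 100 / rate%
= 100 / 2
= 50.0

50.0 pulls


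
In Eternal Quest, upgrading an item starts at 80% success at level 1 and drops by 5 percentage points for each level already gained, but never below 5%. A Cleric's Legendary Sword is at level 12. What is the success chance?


raw_rate = 80 - 5 * (12 - 1)
= 80 - 5 * 11
= 80 - 55
= 25
Apply floor: max(25, 5) = 25%

25%


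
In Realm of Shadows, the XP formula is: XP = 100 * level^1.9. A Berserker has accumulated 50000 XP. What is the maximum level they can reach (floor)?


XP = 100 * level^1.9, so level = (XP / 100)^(1/1.9)
= (50000 / 100)^(1/1.9)
= 500.0^0.5263
= 26.3336
Floor: level = 26

level 26


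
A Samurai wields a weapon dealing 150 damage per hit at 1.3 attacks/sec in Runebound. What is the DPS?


DPS = damage * attack_speed
= 150 * 1.3
= 195.0

195.0 DPS


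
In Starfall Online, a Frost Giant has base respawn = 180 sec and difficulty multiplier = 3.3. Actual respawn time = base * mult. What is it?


Respawn time = base * multiplier
= 180 * 3.3
= 594.0 seconds

594.0 seconds


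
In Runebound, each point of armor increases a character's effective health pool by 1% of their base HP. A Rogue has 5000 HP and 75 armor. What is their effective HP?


EHP = 5000 * (1 + 75/100)
= 5000 * (1 + 0.75)
= 5000 * 1.75
= 8750.0

8750.0 EHP


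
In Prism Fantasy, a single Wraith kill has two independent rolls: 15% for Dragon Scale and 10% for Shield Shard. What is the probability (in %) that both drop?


For independent events, P(both) = P(A) * P(B)
= 15% * 10%
= 150 / 100 %
= 1.5%

1.5%


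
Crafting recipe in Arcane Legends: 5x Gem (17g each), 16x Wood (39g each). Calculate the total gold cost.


Cost breakdown:
  Gem: 5 * 17 = 85
  Wood: 16 * 39 = 624
Total = 85 + 624 = 709

709 gold


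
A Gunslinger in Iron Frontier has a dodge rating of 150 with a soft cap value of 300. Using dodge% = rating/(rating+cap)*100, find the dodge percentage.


dodge% = 150 / (150 + 300) * 100
= 150 / 450 * 100
= 0.333333 * 100
= 33.33%

33.33%


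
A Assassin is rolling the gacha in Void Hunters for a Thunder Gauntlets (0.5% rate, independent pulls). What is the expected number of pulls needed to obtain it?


Expected pulls for a geometric distribution = 1/p = 100 / rate%
= 100 / 0.5
= 200.0

200.0 pulls


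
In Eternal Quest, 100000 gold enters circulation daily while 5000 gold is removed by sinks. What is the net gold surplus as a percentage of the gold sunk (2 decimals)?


Net gold = 100000 - 5000 = 95000
Inflation rate = net / sunk * 100 = 95000 / 5000 * 100
= 19.0 * 100
= 1900.00%

1900.00%


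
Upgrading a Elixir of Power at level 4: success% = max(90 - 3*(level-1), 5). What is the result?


raw_rate = 90 - 3 * (4 - 1)
= 90 - 3 * 3
= 90 - 9
= 81
Apply floor: max(81, 5) = 81%

81%


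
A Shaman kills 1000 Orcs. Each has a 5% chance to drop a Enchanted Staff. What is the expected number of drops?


Expected drops = kills * (drop_rate / 100)
= 1000 * (5 / 100)
= 1000 * 0.05
= 50.0

50.0 drops


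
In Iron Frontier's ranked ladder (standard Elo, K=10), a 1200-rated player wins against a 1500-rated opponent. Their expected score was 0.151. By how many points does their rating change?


Elo update: delta = K * (S - Ea), where S = 1 (wins)
S - Ea = 1 - 0.151 = 0.849
Rating change = 10 * 0.849
= 8.49

8.49 rating points


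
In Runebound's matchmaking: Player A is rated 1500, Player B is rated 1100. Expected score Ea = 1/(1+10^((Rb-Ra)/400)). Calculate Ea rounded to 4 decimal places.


Elo expected score: Ea = 1/(1 + 10^((Rb-Ra)/400))
Rb - Ra = 1100 - 1500 = -400
(Rb-Ra)/400 = -400/400 = -1.0
10^-1.0 = 0.1
Ea = 1/(1 + 0.1) = 1/1.1 = 0.9091

0.9091


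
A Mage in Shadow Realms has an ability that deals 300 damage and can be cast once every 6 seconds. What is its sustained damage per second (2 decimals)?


DPS = damage / cooldown
= 300 / 6
= 50.00

50.00 DPS


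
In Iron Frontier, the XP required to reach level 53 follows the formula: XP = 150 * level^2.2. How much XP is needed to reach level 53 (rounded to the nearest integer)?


XP = 150 * level^2.2
Substitute level = 53:
XP = 150 * 53^2.2
= 150 * 6214.5103
= 932177

932177 XP


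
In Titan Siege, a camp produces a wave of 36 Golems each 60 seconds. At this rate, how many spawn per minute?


Spawns per minute = count * (60 / interval)
= 36 * (60 / 60)
= 36 * 1.0
= 36.0

36.0 per minute


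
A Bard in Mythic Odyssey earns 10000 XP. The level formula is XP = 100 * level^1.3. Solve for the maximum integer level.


XP = 100 * level^1.3, so level = (XP / 100)^(1/1.3)
= (10000 / 100)^(1/1.3)
= 100.0^0.7692
= 34.5511
Floor: level = 34

level 34


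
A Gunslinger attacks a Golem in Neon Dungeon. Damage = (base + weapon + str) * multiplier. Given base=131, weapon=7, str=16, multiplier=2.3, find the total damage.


Sum base + weapon + str = 131 + 7 + 16 = 154
Multiply by 2.3:
154 * 2.3 = 354.2

354.2 damage


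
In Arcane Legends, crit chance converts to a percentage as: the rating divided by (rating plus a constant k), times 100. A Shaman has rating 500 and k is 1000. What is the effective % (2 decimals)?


effective% = rating / (rating + k) * 100
= 500 / (500 + 1000) * 100
= 500 / 1500 * 100
= 0.333333 * 100
= 33.33%

33.33%


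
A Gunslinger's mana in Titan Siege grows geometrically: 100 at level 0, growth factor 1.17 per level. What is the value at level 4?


value = base * growth^level
= 100 * 1.17^4
= 100 * 1.873887
= 187.39

187.39 mana


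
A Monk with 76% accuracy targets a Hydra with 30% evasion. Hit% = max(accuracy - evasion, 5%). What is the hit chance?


accuracy - evasion = 76 - 30 = 46
Apply floor: max(46, 5) = 46
Hit chance = 46%

46%


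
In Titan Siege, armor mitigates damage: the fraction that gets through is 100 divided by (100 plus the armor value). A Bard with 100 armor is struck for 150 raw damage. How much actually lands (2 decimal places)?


actual = 150 * 100 / (100 + 100)
= 150 * 100 / 200
= 15000 / 200
= 75.00

75.00 damage


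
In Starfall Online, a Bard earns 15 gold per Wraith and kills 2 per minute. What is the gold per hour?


Gold per minute = 15 * 2 = 30
Gold per hour = 30 * 60 = 1800

1800 gold/hour


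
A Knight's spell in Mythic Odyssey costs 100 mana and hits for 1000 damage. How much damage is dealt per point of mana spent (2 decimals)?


Efficiency = damage / mana
= 1000 / 100
= 10.00

10.00 dmg/mana


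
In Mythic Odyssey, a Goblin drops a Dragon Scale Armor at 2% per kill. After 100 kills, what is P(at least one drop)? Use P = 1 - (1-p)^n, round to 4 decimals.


P(at least one) = 1 - P(none) = 1 - (1-p)^n
p = 2/100 = 0.02
1 - p = 0.98
(1 - p)^100 = 0.98^100 = 0.132620
P(at least one) = 1 - 0.132620 = 0.8674

0.8674


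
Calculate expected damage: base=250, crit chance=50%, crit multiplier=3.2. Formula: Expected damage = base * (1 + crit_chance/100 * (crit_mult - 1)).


E[dmg] = base * (1 + crit_chance * (crit_mult - 1))
cc as decimal = 50/100 = 0.5
cm - 1 = 3.2 - 1 = 2.2
Bonus factor = 0.5 * 2.2 = 1.1
Total multiplier = 1 + 1.1 = 2.1
Expected damage = 250 * 2.1 = 525.00

525.00 damage


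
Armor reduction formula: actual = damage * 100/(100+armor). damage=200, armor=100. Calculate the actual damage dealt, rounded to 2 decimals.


actual = 200 * 100 / (100 + 100)
= 200 * 100 / 200
= 20000 / 200
= 100.00

100.00 damage


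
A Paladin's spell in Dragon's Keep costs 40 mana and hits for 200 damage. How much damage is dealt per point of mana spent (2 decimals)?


Efficiency = damage / mana
= 200 / 40
= 5.00

5.00 dmg/mana


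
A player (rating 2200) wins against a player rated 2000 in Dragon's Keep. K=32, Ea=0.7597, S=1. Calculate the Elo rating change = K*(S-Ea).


Elo update: delta = K * (S - Ea), where S = 1 (wins)
S - Ea = 1 - 0.7597 = 0.2403
Rating change = 32 * 0.2403
= 7.69

7.69 rating points


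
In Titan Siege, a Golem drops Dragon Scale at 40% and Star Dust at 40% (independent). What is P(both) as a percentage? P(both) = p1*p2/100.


For independent events, P(both) = P(A) * P(B)
= 40% * 40%
= 1600 / 100 %
= 16.0%

16.0%


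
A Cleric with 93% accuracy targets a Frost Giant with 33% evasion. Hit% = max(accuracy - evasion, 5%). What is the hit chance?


accuracy - evasion = 93 - 33 = 60
Apply floor: max(60, 5) = 60
Hit chance = 60%

60%


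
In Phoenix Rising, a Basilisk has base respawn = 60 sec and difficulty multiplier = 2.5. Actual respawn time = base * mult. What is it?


Respawn time = base * multiplier
= 60 * 2.5
= 150.0 seconds

150.0 seconds


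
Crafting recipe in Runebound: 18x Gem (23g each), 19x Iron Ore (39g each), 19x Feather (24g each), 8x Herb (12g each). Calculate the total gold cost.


Cost breakdown:
  Gem: 18 * 23 = 414
  Iron Ore: 19 * 39 = 741
  Feather: 19 * 24 = 456
  Herb: 8 * 12 = 96
Total = 414 + 741 + 456 + 96 = 1707

1707 gold


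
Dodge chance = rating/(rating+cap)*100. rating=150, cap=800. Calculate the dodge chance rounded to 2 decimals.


dodge% = 150 / (150 + 800) * 100
= 150 / 950 * 100
= 0.157895 * 100
= 15.79%

15.79%


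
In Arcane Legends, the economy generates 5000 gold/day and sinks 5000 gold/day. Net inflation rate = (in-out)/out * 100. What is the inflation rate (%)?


Net gold = 5000 - 5000 = 0
Inflation rate = net / sunk * 100 = 0 / 5000 * 100
= 0.0 * 100
= 0.00%

0.00%


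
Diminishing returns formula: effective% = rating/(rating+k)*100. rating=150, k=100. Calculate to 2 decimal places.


effective% = rating / (rating + k) * 100
= 150 / (150 + 100) * 100
= 150 / 250 * 100
= 0.6 * 100
= 60.00%

60.00%


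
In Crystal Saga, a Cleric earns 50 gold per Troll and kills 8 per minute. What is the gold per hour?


Gold per minute = 50 * 8 = 400
Gold per hour = 400 * 60 = 24000

24000 gold/hour


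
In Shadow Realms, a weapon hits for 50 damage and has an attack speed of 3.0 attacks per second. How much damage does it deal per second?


DPS = damage * attack_speed
= 50 * 3.0
= 150.0

150.0 DPS


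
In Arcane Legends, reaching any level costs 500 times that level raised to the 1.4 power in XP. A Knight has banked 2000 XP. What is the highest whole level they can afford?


XP = 500 * level^1.4, so level = (XP / 500)^(1/1.4)
= (2000 / 500)^(1/1.4)
= 4.0^0.7143
= 2.6918
Floor: level = 2

level 2


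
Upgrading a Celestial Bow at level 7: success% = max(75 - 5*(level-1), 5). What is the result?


raw_rate = 75 - 5 * (7 - 1)
= 75 - 5 * 6
= 75 - 30
= 45
Apply floor: max(45, 5) = 45%

45%


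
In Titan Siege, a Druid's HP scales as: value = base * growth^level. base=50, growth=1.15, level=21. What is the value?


value = base * growth^level
= 50 * 1.15^21
= 50 * 18.821518
= 941.08

941.08 HP


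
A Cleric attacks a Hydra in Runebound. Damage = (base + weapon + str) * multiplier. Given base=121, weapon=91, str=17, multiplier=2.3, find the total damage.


Sum base + weapon + str = 121 + 91 + 17 = 229
Multiply by 2.3:
229 * 2.3 = 526.7

526.7 damage


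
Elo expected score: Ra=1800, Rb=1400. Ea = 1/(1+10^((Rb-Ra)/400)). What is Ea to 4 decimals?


Elo expected score: Ea = 1/(1 + 10^((Rb-Ra)/400))
Rb - Ra = 1400 - 1800 = -400
(Rb-Ra)/400 = -400/400 = -1.0
10^-1.0 = 0.1
Ea = 1/(1 + 0.1) = 1/1.1 = 0.9091

0.9091


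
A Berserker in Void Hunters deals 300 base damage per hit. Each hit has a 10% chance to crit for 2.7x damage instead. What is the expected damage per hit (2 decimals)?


E[dmg] = base * (1 + crit_chance * (crit_mult - 1))
cc as decimal = 10/100 = 0.1
cm - 1 = 2.7 - 1 = 1.7
Bonus factor = 0.1 * 1.7 = 0.17
Total multiplier = 1 + 0.17 = 1.17
Expected damage = 300 * 1.17 = 351.00

351.00 damage


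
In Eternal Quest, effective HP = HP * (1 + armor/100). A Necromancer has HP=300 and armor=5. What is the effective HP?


EHP = 300 * (1 + 5/100)
= 300 * (1 + 0.05)
= 300 * 1.05
= 315.0

315.0 EHP


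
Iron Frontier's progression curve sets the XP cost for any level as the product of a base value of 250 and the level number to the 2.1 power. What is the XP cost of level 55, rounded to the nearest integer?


XP = 250 * level^2.1
Substitute level = 55:
XP = 250 * 55^2.1
= 250 * 4516.0802
= 1129020

1129020 XP


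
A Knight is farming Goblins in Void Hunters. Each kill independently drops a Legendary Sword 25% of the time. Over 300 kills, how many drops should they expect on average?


Expected drops = kills * (drop_rate / 100)
= 300 * (25 / 100)
= 300 * 0.25
= 75.0

75.0 drops


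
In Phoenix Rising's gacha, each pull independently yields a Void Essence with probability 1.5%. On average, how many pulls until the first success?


Expected pulls for a geometric distribution = 1/p = 100 / rate%
= 100 / 1.5
= 66.67

66.67 pulls


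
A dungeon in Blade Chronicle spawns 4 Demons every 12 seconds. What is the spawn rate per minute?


Spawns per minute = count * (60 / interval)
= 4 * (60 / 12)
= 4 * 5.0
= 20.0

20.0 per minute


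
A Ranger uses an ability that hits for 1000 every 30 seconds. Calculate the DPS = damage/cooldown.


DPS = damage / cooldown
= 1000 / 30
= 33.33

33.33 DPS


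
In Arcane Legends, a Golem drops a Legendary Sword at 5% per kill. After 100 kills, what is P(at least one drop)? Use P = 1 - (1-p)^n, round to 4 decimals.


P(at least one) = 1 - P(none) = 1 - (1-p)^n
p = 5/100 = 0.05
1 - p = 0.95
(1 - p)^100 = 0.95^100 = 0.005921
P(at least one) = 1 - 0.005921 = 0.9941

0.9941


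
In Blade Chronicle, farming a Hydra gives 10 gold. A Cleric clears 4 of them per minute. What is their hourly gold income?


Gold per minute = 10 * 4 = 40
Gold per hour = 40 * 60 = 2400

2400 gold/hour


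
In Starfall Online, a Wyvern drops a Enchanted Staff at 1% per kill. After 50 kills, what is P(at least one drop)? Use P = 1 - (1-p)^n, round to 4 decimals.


P(at least one) = 1 - P(none) = 1 - (1-p)^n
p = 1/100 = 0.01
1 - p = 0.99
(1 - p)^50 = 0.99^50 = 0.605006
P(at least one) = 1 - 0.605006 = 0.3950

0.3950


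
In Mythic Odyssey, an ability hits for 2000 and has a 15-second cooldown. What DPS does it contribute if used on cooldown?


DPS = damage / cooldown
= 2000 / 15
= 133.33

133.33 DPS


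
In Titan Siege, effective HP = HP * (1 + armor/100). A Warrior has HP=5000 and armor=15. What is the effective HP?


EHP = 5000 * (1 + 15/100)
= 5000 * (1 + 0.15)
= 5000 * 1.15
= 5750.0

5750.0 EHP


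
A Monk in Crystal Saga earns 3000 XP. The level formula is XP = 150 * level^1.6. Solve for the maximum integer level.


XP = 150 * level^1.6, so level = (XP / 150)^(1/1.6)
= (3000 / 150)^(1/1.6)
= 20.0^0.625
= 6.5034
Floor: level = 6

level 6


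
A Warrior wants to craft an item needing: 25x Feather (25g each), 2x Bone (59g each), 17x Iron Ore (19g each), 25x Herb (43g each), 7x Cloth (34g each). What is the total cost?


Cost breakdown:
  Feather: 25 * 25 = 625
  Bone: 2 * 59 = 118
  Iron Ore: 17 * 19 = 323
  Herb: 25 * 43 = 1075
  Cloth: 7 * 34 = 238
Total = 625 + 118 + 323 + 1075 + 238 = 2379

2379 gold


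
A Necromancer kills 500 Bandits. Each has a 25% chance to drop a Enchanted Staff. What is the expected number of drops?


Expected drops = kills * (drop_rate / 100)
= 500 * (25 / 100)
= 500 * 0.25
= 125.0

125.0 drops


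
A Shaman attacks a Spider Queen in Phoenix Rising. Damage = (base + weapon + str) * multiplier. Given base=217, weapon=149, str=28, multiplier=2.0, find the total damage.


Sum base + weapon + str = 217 + 149 + 28 = 394
Multiply by 2.0:
394 * 2.0 = 788.0

788.0 damage


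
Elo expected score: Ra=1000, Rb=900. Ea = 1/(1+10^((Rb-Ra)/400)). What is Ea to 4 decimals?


Elo expected score: Ea = 1/(1 + 10^((Rb-Ra)/400))
Rb - Ra = 900 - 1000 = -100
(Rb-Ra)/400 = -100/400 = -0.25
10^-0.25 = 0.562341
Ea = 1/(1 + 0.562341) = 1/1.562341 = 0.6401

0.6401


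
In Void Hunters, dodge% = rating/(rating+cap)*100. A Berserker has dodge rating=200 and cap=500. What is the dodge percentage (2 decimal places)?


dodge% = 200 / (200 + 500) * 100
= 200 / 700 * 100
= 0.285714 * 100
= 28.57%

28.57%


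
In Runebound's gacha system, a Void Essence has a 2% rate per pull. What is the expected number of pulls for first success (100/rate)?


Expected pulls for a geometric distribution = 1/p = 100 / rate%
= 100 / 2
= 50.0

50.0 pulls


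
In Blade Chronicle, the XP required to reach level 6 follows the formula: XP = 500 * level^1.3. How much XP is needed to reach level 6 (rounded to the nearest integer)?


XP = 500 * level^1.3
Substitute level = 6:
XP = 500 * 6^1.3
= 500 * 10.2706
= 5135

5135 XP


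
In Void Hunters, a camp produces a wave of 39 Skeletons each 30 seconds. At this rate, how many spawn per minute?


Spawns per minute = count * (60 / interval)
= 39 * (60 / 30)
= 39 * 2.0
= 78.0

78.0 per minute


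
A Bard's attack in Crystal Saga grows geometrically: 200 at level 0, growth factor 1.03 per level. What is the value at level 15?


value = base * growth^level
= 200 * 1.03^15
= 200 * 1.557967
= 311.59

311.59 attack


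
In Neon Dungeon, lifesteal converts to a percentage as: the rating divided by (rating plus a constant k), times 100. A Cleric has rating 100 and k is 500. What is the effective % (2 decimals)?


effective% = rating / (rating + k) * 100
= 100 / (100 + 500) * 100
= 100 / 600 * 100
= 0.166667 * 100
= 16.67%

16.67%


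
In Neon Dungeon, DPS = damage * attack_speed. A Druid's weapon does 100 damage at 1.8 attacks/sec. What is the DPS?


DPS = damage * attack_speed
= 100 * 1.8
= 180.0

180.0 DPS


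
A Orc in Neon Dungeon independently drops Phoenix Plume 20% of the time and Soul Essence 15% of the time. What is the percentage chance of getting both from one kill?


For independent events, P(both) = P(A) * P(B)
= 20% * 15%
= 300 / 100 %
= 3.0%

3.0%


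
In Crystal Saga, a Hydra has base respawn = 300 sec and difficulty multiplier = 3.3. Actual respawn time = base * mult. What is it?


Respawn time = base * multiplier
= 300 * 3.3
= 990.0 seconds

990.0 seconds


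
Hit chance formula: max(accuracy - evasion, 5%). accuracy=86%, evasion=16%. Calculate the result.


accuracy - evasion = 86 - 16 = 70
Apply floor: max(70, 5) = 70
Hit chance = 70%

70%


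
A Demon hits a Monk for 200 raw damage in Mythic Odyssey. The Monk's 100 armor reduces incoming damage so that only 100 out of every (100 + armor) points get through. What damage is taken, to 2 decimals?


actual = 200 * 100 / (100 + 100)
= 200 * 100 / 200
= 20000 / 200
= 100.00

100.00 damage


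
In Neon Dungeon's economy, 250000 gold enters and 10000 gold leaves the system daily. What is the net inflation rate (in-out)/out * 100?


Net gold = 250000 - 10000 = 240000
Inflation rate = net / sunk * 100 = 240000 / 10000 * 100
= 24.0 * 100
= 2400.00%

2400.00%


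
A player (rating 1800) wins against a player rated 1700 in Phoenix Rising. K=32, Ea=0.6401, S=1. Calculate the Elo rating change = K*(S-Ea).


Elo update: delta = K * (S - Ea), where S = 1 (wins)
S - Ea = 1 - 0.6401 = 0.3599
Rating change = 32 * 0.3599
= 11.52

11.52 rating points


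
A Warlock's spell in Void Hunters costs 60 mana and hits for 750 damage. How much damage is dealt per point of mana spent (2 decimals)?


Efficiency = damage / mana
= 750 / 60
= 12.50

12.50 dmg/mana


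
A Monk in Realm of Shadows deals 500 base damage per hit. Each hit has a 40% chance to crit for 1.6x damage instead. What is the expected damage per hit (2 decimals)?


E[dmg] = base * (1 + crit_chance * (crit_mult - 1))
cc as decimal = 40/100 = 0.4
cm - 1 = 1.6 - 1 = 0.6
Bonus factor = 0.4 * 0.6 = 0.24
Total multiplier = 1 + 0.24 = 1.24
Expected damage = 500 * 1.24 = 620.00

620.00 damage


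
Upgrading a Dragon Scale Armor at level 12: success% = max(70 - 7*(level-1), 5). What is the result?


raw_rate = 70 - 7 * (12 - 1)
= 70 - 7 * 11
= 70 - 77
= -7
Apply floor: max(-7, 5) = 5%

5%


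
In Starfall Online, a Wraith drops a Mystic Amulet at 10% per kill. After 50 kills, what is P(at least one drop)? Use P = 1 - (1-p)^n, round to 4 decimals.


P(at least one) = 1 - P(none) = 1 - (1-p)^n
p = 10/100 = 0.1
1 - p = 0.9
(1 - p)^50 = 0.9^50 = 0.005154
P(at least one) = 1 - 0.005154 = 0.9948

0.9948


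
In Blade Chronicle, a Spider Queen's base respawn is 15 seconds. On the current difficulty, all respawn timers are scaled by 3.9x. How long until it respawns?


Respawn time = base * multiplier
= 15 * 3.9
= 58.5 seconds

58.5 seconds


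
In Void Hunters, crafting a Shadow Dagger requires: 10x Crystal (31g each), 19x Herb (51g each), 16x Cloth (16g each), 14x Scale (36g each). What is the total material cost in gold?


Cost breakdown:
  Crystal: 10 * 31 = 310
  Herb: 19 * 51 = 969
  Cloth: 16 * 16 = 256
  Scale: 14 * 36 = 504
Total = 310 + 969 + 256 + 504 = 2039

2039 gold


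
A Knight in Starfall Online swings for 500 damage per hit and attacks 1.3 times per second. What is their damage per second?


DPS = damage * attack_speed
= 500 * 1.3
= 650.0

650.0 DPS


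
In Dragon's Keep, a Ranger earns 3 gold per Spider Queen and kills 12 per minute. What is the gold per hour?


Gold per minute = 3 * 12 = 36
Gold per hour = 36 * 60 = 2160

2160 gold/hour


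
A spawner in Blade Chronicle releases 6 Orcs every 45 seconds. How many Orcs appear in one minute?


Spawns per minute = count * (60 / interval)
= 6 * (60 / 45)
= 6 * 1.3333
= 8.0

8.0 per minute


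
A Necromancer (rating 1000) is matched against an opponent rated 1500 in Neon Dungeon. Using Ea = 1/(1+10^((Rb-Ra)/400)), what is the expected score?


Elo expected score: Ea = 1/(1 + 10^((Rb-Ra)/400))
Rb - Ra = 1500 - 1000 = 500
(Rb-Ra)/400 = 500/400 = 1.25
10^1.25 = 17.782794
Ea = 1/(1 + 17.782794) = 1/18.782794 = 0.0532

0.0532


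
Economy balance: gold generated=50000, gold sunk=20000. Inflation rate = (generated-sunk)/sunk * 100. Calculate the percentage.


Net gold = 50000 - 20000 = 30000
Inflation rate = net / sunk * 100 = 30000 / 20000 * 100
= 1.5 * 100
= 150.00%

150.00%


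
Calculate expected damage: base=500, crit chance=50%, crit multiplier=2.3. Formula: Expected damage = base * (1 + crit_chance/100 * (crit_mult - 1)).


E[dmg] = base * (1 + crit_chance * (crit_mult - 1))
cc as decimal = 50/100 = 0.5
cm - 1 = 2.3 - 1 = 1.3
Bonus factor = 0.5 * 1.3 = 0.65
Total multiplier = 1 + 0.65 = 1.65
Expected damage = 500 * 1.65 = 825.00

825.00 damage


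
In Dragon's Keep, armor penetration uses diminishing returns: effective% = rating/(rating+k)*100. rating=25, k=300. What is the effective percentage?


effective% = rating / (rating + k) * 100
= 25 / (25 + 300) * 100
= 25 / 325 * 100
= 0.076923 * 100
= 7.69%

7.69%


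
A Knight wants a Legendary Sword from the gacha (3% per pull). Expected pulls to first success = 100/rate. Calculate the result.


Expected pulls for a geometric distribution = 1/p = 100 / rate%
= 100 / 3
= 33.33

33.33 pulls


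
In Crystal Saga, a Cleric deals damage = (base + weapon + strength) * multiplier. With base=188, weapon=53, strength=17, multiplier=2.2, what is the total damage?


Sum base + weapon + str = 188 + 53 + 17 = 258
Multiply by 2.2:
258 * 2.2 = 567.6

567.6 damage


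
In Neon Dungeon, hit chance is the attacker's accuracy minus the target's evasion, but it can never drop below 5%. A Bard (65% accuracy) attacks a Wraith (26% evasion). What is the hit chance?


accuracy - evasion = 65 - 26 = 39
Apply floor: max(39, 5) = 39
Hit chance = 39%

39%


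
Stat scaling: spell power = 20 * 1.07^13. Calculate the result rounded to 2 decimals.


value = base * growth^level
= 20 * 1.07^13
= 20 * 2.409845
= 48.20

48.20 spell power


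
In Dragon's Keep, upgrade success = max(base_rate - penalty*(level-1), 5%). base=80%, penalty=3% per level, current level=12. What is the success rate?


raw_rate = 80 - 3 * (12 - 1)
= 80 - 3 * 11
= 80 - 33
= 47
Apply floor: max(47, 5) = 47%

47%


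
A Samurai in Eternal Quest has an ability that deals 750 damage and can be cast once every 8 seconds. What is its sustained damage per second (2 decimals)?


DPS = damage / cooldown
= 750 / 8
= 93.75

93.75 DPS


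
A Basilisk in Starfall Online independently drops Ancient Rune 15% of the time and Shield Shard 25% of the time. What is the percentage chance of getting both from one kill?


For independent events, P(both) = P(A) * P(B)
= 15% * 25%
= 375 / 100 %
= 3.75%

3.75%


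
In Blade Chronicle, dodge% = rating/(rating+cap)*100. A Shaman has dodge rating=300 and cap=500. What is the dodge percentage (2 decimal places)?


dodge% = 300 / (300 + 500) * 100
= 300 / 800 * 100
= 0.375 * 100
= 37.50%

37.50%


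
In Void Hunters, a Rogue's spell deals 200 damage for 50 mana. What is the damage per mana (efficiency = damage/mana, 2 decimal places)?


Efficiency = damage / mana
= 200 / 50
= 4.00

4.00 dmg/mana


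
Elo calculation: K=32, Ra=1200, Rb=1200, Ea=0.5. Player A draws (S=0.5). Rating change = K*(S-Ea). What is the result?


Elo update: delta = K * (S - Ea), where S = 0.5 (draws)
S - Ea = 0.5 - 0.5 = 0.0
Rating change = 32 * 0.0
= 0.00

0.00 rating points


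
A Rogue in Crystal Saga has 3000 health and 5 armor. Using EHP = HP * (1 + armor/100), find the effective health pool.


EHP = 3000 * (1 + 5/100)
= 3000 * (1 + 0.05)
= 3000 * 1.05
= 3150.0

3150.0 EHP


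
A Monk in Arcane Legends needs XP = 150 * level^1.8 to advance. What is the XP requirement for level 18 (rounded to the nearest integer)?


XP = 150 * level^1.8
Substitute level = 18:
XP = 150 * 18^1.8
= 150 * 181.7567
= 27264

27264 XP


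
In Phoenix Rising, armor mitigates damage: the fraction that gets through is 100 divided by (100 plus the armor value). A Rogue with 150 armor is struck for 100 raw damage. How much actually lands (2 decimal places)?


actual = 100 * 100 / (100 + 150)
= 100 * 100 / 250
= 10000 / 250
= 40.00

40.00 damage


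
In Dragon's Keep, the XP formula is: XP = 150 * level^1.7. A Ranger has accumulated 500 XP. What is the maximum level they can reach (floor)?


XP = 150 * level^1.7, so level = (XP / 150)^(1/1.7)
= (500 / 150)^(1/1.7)
= 3.3333^0.5882
= 2.0304
Floor: level = 2

level 2


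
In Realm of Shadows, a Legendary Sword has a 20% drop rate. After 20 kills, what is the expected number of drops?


Expected drops = kills * (drop_rate / 100)
= 20 * (20 / 100)
= 20 * 0.2
= 4.0

4.0 drops


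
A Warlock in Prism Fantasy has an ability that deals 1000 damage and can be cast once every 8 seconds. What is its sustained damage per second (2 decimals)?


DPS = damage / cooldown
= 1000 / 8
= 125.00

125.00 DPS


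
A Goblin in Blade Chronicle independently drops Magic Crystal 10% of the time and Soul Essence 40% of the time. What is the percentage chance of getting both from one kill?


For independent events, P(both) = P(A) * P(B)
= 10% * 40%
= 400 / 100 %
= 4.0%

4.0%


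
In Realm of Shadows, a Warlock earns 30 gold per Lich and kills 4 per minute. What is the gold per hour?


Gold per minute = 30 * 4 = 120
Gold per hour = 120 * 60 = 7200

7200 gold/hour


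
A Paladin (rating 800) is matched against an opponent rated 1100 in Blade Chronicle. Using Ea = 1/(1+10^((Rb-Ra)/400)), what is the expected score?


Elo expected score: Ea = 1/(1 + 10^((Rb-Ra)/400))
Rb - Ra = 1100 - 800 = 300
(Rb-Ra)/400 = 300/400 = 0.75
10^0.75 = 5.623413
Ea = 1/(1 + 5.623413) = 1/6.623413 = 0.1510

0.1510


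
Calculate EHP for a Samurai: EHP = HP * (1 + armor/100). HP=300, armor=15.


EHP = 300 * (1 + 15/100)
= 300 * (1 + 0.15)
= 300 * 1.15
= 345.0

345.0 EHP


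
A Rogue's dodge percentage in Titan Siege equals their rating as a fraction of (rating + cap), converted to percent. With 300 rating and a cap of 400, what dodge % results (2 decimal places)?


dodge% = 300 / (300 + 400) * 100
= 300 / 700 * 100
= 0.428571 * 100
= 42.86%

42.86%


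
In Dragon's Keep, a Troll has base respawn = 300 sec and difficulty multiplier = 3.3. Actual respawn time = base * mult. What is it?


Respawn time = base * multiplier
= 300 * 3.3
= 990.0 seconds

990.0 seconds
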